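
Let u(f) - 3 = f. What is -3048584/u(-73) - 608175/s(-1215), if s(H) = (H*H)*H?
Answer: 115724467297/2657205 ≈ 43551.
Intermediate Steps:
u(f) = 3 + f
s(H) = H**3 (s(H) = H**2*H = H**3)
-3048584/u(-73) - 608175/s(-1215) = -3048584/(3 - 73) - 608175/((-1215)**3) = -3048584/(-70) - 608175/(-1793613375) = -3048584*(-1/70) - 608175*(-1/1793613375) = 217756/5 + 901/2657205 = 115724467297/2657205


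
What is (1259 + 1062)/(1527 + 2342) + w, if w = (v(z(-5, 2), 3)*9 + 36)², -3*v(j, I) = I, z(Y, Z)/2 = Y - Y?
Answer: 2822822/3869 ≈ 729.60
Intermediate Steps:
z(Y, Z) = 0 (z(Y, Z) = 2*(Y - Y) = 2*0 = 0)
v(j, I) = -I/3
w = 729 (w = (-⅓*3*9 + 36)² = (-1*9 + 36)² = (-9 + 36)² = 27² = 729)
(1259 + 1062)/(1527 + 2342) + w = (1259 + 1062)/(1527 + 2342) + 729 = 2321/3869 + 729 = 2822822/3869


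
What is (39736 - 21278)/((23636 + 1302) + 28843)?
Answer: 18458/53781 ≈ 0.34321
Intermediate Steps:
(39736 - 21278)/((23636 + 1302) + 28843) = 18458/(24938 + 28843) = 18458/53781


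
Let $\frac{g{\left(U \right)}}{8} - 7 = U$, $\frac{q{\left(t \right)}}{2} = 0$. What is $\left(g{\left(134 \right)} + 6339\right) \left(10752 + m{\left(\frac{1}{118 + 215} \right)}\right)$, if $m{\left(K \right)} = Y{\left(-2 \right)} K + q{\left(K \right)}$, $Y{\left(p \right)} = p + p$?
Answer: $\frac{8911645468}{111} \approx 8.0285 \cdot 10^{7}$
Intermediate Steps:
$q{\left(t \right)} = 0$ ($q{\left(t \right)} = 2 \cdot 0 = 0$)
$Y{\left(p \right)} = 2 p$
$g{\left(U \right)} = 56 + 8 U$
$m{\left(K \right)} = - 4 K$ ($m{\left(K \right)} = 2 \left(-2\right) K + 0 = - 4 K + 0 = - 4 K$)
$\left(g{\left(134 \right)} + 6339\right) \left(10752 + m{\left(\frac{1}{118 + 215} \right)}\right) = \left(\left(56 + 8 \cdot 134\right) + 6339\right) \left(10752 - \frac{4}{118 + 215}\right) = \left(\left(56 + 1072\right) + 6339\right) \left(10752 - \frac{4}{333}\right) = \left(1128 + 6339\right) \left(10752 - \frac{4}{333}\right) = 7467 \left(10752 - \frac{4}{333}\right) = 7467 \cdot \frac{3580412}{333} = \frac{8911645468}{111}$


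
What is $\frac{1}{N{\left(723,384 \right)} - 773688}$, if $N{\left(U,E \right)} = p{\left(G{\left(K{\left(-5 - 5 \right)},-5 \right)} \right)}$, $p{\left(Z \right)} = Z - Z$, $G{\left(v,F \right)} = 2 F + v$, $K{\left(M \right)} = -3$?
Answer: $- \frac{1}{773688} \approx -1.2925 \cdot 10^{-6}$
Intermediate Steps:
$G{\left(v,F \right)} = v + 2 F$
$p{\left(Z \right)} = 0$
$N{\left(U,E \right)} = 0$
$\frac{1}{N{\left(723,384 \right)} - 773688} = \frac{1}{0 - 773688} = \frac{1}{-773688} = - \frac{1}{773688}$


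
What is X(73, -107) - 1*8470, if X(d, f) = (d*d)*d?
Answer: 380547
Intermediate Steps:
X(d, f) = d³ (X(d, f) = d²*d = d³)
X(73, -107) - 1*8470 = 73³ - 1*8470 = 389017 - 8470 = 380547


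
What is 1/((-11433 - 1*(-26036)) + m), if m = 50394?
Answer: 1/64997 ≈ 1.5385e-5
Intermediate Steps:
1/((-11433 - 1*(-26036)) + m) = 1/((-11433 - 1*(-26036)) + 50394) = 1/((-11433 + 26036) + 50394) = 1/(14603 + 50394) = 1/64997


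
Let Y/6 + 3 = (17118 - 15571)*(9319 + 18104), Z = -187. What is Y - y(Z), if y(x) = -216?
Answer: 254540484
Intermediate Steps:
Y = 254540268 (Y = -18 + 6*((17118 - 15571)*(9319 + 18104)) = -18 + 6*(1547*27423) = -18 + 6*42423381 = -18 + 254540286 = 254540268)
Y - y(Z) = 254540268 - 1*(-216) = 254540268 + 216 = 254540484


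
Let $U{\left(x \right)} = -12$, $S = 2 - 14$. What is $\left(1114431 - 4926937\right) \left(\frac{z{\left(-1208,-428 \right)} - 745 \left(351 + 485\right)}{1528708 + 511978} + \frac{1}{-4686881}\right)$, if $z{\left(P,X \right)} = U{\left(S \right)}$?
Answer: $\frac{83054063528891202}{71376510749} \approx 1.1636 \cdot 10^{6}$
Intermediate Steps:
$S = -12$ ($S = 2 - 14 = -12$)
$z{\left(P,X \right)} = -12$
$\left(1114431 - 4926937\right) \left(\frac{z{\left(-1208,-428 \right)} - 745 \left(351 + 485\right)}{1528708 + 511978} + \frac{1}{-4686881}\right) = \left(1114431 - 4926937\right) \left(\frac{-12 - 745 \left(351 + 485\right)}{1528708 + 511978} + \frac{1}{-4686881}\right) = - 3812506 \left(\frac{-12 - 622820}{2040686} - \frac{1}{4686881}\right) = - 3812506 \left(\left(-12 - 622820\right) \frac{1}{2040686} - \frac{1}{4686881}\right) = - 3812506 \left(\left(-622832\right) \frac{1}{2040686} - \frac{1}{4686881}\right) = - 3812506 \left(- \frac{4648}{15229} - \frac{1}{4686881}\right) = \left(-3812506\right) \left(- \frac{21784638117}{71376510749}\right) = \frac{83054063528891202}{71376510749}$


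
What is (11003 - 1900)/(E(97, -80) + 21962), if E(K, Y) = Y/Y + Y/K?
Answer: 882991/2130331 ≈ 0.41449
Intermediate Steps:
E(K, Y) = 1 + Y/K
(11003 - 1900)/(E(97, -80) + 21962) = (11003 - 1900)/((97 - 80)/97 + 21962) = 9103/((1/97)*17 + 21962) = 9103/(17/97 + 21962) = 9103/(2130331/97) = 9103*(97/2130331) = 882991/2130331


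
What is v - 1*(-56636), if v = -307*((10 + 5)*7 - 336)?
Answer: 127553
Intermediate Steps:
v = 70917 (v = -307*(15*7 - 336) = -307*(105 - 336) = -307*(-231) = 70917)
v - 1*(-56636) = 70917 - 1*(-56636) = 70917 + 56636 = 127553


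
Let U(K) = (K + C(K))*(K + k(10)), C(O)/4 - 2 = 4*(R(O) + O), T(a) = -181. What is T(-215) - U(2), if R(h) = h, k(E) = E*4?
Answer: -3289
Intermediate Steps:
k(E) = 4*E
C(O) = 8 + 32*O (C(O) = 8 + 4*(4*(O + O)) = 8 + 4*(4*(2*O)) = 8 + 4*(8*O) = 8 + 32*O)
U(K) = (8 + 33*K)*(40 + K) (U(K) = (K + (8 + 32*K))*(K + 4*10) = (8 + 33*K)*(K + 40) = (8 + 33*K)*(40 + K))
T(-215) - U(2) = -181 - (320 + 33*2² + 1328*2) = -181 - (320 + 33*4 + 2656) = -181 - (320 + 132 + 2656) = -181 - 1*3108 = -181 - 3108 = -3289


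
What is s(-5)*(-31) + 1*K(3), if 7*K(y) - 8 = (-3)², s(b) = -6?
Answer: 1319/7 ≈ 188.43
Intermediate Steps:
K(y) = 17/7 (K(y) = 8/7 + (⅐)*(-3)² = 8/7 + (⅐)*9 = 8/7 + 9/7 = 17/7)
s(-5)*(-31) + 1*K(3) = -6*(-31) + 1*(17/7) = 186 + 17/7 = 1319/7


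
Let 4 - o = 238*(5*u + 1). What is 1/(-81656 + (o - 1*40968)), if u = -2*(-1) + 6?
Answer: -1/132378 ≈ -7.5541e-6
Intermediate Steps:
u = 8 (u = 2 + 6 = 8)
o = -9754 (o = 4 - 238*(5*8 + 1) = 4 - 238*(40 + 1) = 4 - 238*41 = 4 - 1*9758 = 4 - 9758 = -9754)
1/(-81656 + (o - 1*40968)) = 1/(-81656 + (-9754 - 1*40968)) = 1/(-81656 + (-9754 - 40968)) = 1/(-81656 - 50722) = 1/(-132378) = -1/132378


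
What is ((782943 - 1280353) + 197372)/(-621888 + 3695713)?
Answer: -300038/3073825 ≈ -0.097611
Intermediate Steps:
((782943 - 1280353) + 197372)/(-621888 + 3695713) = (-497410 + 197372)/3073825 = -300038*1/3073825 = -300038/3073825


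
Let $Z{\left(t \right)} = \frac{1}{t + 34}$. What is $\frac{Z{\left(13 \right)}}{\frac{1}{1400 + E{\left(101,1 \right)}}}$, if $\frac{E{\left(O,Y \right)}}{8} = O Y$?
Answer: $\frac{2208}{47} \approx 46.979$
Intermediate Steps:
$E{\left(O,Y \right)} = 8 O Y$
$Z{\left(t \right)} = \frac{1}{34 + t}$
$\frac{Z{\left(13 \right)}}{\frac{1}{1400 + E{\left(101,1 \right)}}} = \frac{1}{\left(34 + 13\right) \frac{1}{1400 + 8 \cdot 101 \cdot 1}} = \frac{1}{47 \frac{1}{1400 + 808}} = \frac{1}{47 \cdot \frac{1}{2208}} = \frac{\frac{1}{\frac{1}{2208}}}{47} = \frac{1}{47} \cdot 2208 = \frac{2208}{47}$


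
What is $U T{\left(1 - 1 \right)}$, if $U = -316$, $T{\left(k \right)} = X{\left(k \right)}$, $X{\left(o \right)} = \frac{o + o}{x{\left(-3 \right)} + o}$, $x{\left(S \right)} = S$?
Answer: $0$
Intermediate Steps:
$X{\left(o \right)} = \frac{2 o}{-3 + o}$ ($X{\left(o \right)} = \frac{o + o}{-3 + o} = \frac{2 o}{-3 + o}$)
$T{\left(k \right)} = \frac{2 k}{-3 + k}$
$U T{\left(1 - 1 \right)} = - 316 \frac{2 \left(1 - 1\right)}{-3 + \left(1 - 1\right)} = - 316 \cdot 2 \cdot 0 \frac{1}{-3 + 0} = - 316 \cdot 2 \cdot 0 \frac{1}{-3} = - 316 \cdot 2 \cdot 0 \left(- \frac{1}{3}\right) = \left(-316\right) 0 = 0$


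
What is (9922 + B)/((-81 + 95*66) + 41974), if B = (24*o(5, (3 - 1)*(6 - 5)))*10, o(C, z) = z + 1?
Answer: 10642/48163 ≈ 0.22096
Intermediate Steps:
o(C, z) = 1 + z
B = 720 (B = (24*(1 + (3 - 1)*(6 - 5)))*10 = (24*(1 + 2*1))*10 = (24*(1 + 2))*10 = (24*3)*10 = 72*10 = 720)
(9922 + B)/((-81 + 95*66) + 41974) = (9922 + 720)/((-81 + 95*66) + 41974) = 10642/((-81 + 6270) + 41974) = 10642/(6189 + 41974) = 10642/48163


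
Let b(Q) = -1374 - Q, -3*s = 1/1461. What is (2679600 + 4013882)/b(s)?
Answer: -29337531606/6022241 ≈ -4871.5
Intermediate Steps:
s = -1/4383 (s = -⅓/1461 = -⅓*1/1461 = -1/4383 ≈ -0.00022815)
(2679600 + 4013882)/b(s) = (2679600 + 4013882)/(-1374 - 1*(-1/4383)) = 6693482/(-1374 + 1/4383) = 6693482/(-6022241/4383) = 6693482*(-4383/6022241) = -29337531606/6022241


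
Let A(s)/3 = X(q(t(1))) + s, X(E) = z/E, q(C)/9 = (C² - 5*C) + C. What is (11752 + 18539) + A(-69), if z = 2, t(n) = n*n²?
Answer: 270754/9 ≈ 30084.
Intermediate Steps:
t(n) = n³
q(C) = -36*C + 9*C² (q(C) = 9*((C² - 5*C) + C) = 9*(C² - 4*C) = -36*C + 9*C²)
X(E) = 2/E
A(s) = -2/9 + 3*s (A(s) = 3*(2/((9*1³*(-4 + 1³))) + s) = 3*(2/((9*1*(-4 + 1))) + s) = 3*(2/((9*1*(-3))) + s) = 3*(2/(-27) + s) = 3*(2*(-1/27) + s) = 3*(-2/27 + s) = -2/9 + 3*s)
(11752 + 18539) + A(-69) = (11752 + 18539) + (-2/9 + 3*(-69)) = 30291 + (-2/9 - 207) = 30291 - 1865/9 = 270754/9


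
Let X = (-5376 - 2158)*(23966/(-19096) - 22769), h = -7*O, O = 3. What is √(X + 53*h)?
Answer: √3909808822857322/4774 ≈ 13098.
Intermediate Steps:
h = -21 (h = -7*3 = -21)
X = 818984957965/4774 (X = -7534*(23966*(-1/19096) - 22769) = -7534*(-11983/9548 - 22769) = -7534*(-217410395/9548) = 818984957965/4774 ≈ 1.7155e+8)
√(X + 53*h) = √(818984957965/4774 + 53*(-21)) = √(818984957965/4774 - 1113) = √(818979644503/4774) = √3909808822857322/4774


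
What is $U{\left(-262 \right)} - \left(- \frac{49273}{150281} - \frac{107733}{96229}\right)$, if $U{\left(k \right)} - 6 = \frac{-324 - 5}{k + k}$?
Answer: $\frac{61192627074837}{7577768542876} \approx 8.0753$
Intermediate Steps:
$U{\left(k \right)} = 6 - \frac{329}{2 k}$ ($U{\left(k \right)} = 6 + \frac{-324 - 5}{k + k} = 6 - \frac{329}{2 k}$)
$U{\left(-262 \right)} - \left(- \frac{49273}{150281} - \frac{107733}{96229}\right) = \left(6 - \frac{329}{2 \left(-262\right)}\right) - \left(- \frac{49273}{150281} - \frac{107733}{96229}\right) = \left(6 - - \frac{329}{524}\right) - \left(\left(-49273\right) \frac{1}{150281} - \frac{107733}{96229}\right) = \left(6 + \frac{329}{524}\right) - \left(- \frac{49273}{150281} - \frac{107733}{96229}\right) = \frac{3473}{524} - - \frac{20931714490}{14461390349} = \frac{3473}{524} + \frac{20931714490}{14461390349} = \frac{61192627074837}{7577768542876}$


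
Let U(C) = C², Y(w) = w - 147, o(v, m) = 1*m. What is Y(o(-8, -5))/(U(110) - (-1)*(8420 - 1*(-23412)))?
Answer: -38/10983 ≈ -0.0034599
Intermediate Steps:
o(v, m) = m
Y(w) = -147 + w
Y(o(-8, -5))/(U(110) - (-1)*(8420 - 1*(-23412))) = (-147 - 5)/(110² - (-1)*(8420 - 1*(-23412))) = -152/(12100 - (-1)*(8420 + 23412)) = -152/(12100 - (-1)*31832) = -152/(12100 - 1*(-31832)) = -152/(12100 + 31832) = -152/43932 = -152*1/43932 = -38/10983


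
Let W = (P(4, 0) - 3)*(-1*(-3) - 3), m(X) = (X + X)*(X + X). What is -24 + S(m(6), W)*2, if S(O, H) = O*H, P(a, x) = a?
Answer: -24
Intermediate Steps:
m(X) = 4*X² (m(X) = (2*X)*(2*X) = 4*X²)
W = 0 (W = (4 - 3)*(-1*(-3) - 3) = 1*(3 - 3) = 1*0 = 0)
S(O, H) = H*O
-24 + S(m(6), W)*2 = -24 + (0*(4*6²))*2 = -24 + (0*(4*36))*2 = -24 + (0*144)*2 = -24 + 0*2 = -24 + 0 = -24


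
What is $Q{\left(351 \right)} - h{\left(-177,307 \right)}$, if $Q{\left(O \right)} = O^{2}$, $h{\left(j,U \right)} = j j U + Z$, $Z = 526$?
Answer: $-9495328$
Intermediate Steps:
$h{\left(j,U \right)} = 526 + U j^{2}$ ($h{\left(j,U \right)} = j j U + 526 = j^{2} U + 526 = U j^{2} + 526 = 526 + U j^{2}$)
$Q{\left(351 \right)} - h{\left(-177,307 \right)} = 351^{2} - \left(526 + 307 \left(-177\right)^{2}\right) = 123201 - \left(526 + 307 \cdot 31329\right) = 123201 - \left(526 + 9618003\right) = 123201 - 9618529 = -9495328$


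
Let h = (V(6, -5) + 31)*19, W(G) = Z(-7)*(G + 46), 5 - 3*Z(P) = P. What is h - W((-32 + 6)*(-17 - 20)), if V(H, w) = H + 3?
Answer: -3272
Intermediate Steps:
Z(P) = 5/3 - P/3
V(H, w) = 3 + H
W(G) = 184 + 4*G (W(G) = (5/3 - 1/3*(-7))*(G + 46) = (5/3 + 7/3)*(46 + G) = 4*(46 + G) = 184 + 4*G)
h = 760 (h = ((3 + 6) + 31)*19 = (9 + 31)*19 = 40*19 = 760)
h - W((-32 + 6)*(-17 - 20)) = 760 - (184 + 4*((-32 + 6)*(-17 - 20))) = 760 - (184 + 4*(-26*(-37))) = 760 - (184 + 4*962) = 760 - (184 + 3848) = 760 - 1*4032 = 760 - 4032 = -3272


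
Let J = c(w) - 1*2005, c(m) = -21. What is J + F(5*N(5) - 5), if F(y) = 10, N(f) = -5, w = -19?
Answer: -2016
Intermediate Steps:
J = -2026 (J = -21 - 1*2005 = -21 - 2005 = -2026)
J + F(5*N(5) - 5) = -2026 + 10 = -2016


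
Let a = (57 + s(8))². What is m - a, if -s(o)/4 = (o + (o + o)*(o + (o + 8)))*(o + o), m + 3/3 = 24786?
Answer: -626526176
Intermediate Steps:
m = 24785 (m = -1 + 24786 = 24785)
s(o) = -8*o*(o + 2*o*(8 + 2*o)) (s(o) = -4*(o + (o + o)*(o + (o + 8)))*(o + o) = -4*(o + (2*o)*(o + (8 + o)))*2*o = -4*(o + (2*o)*(8 + 2*o))*2*o = -4*(o + 2*o*(8 + 2*o))*2*o = -8*o*(o + 2*o*(8 + 2*o)))
a = 626550961 (a = (57 + 8²*(-136 - 32*8))² = (57 + 64*(-136 - 256))² = (57 + 64*(-392))² = (57 - 25088)² = (-25031)² = 626550961)
m - a = 24785 - 1*626550961 = 24785 - 626550961 = -626526176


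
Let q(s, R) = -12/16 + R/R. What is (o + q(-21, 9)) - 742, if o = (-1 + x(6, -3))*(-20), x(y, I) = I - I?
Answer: -2887/4 ≈ -721.75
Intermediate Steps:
x(y, I) = 0
q(s, R) = ¼ (q(s, R) = -12*1/16 + 1 = -¾ + 1 = ¼)
o = 20 (o = (-1 + 0)*(-20) = -1*(-20) = 20)
(o + q(-21, 9)) - 742 = (20 + ¼) - 742 = 81/4 - 742 = -2887/4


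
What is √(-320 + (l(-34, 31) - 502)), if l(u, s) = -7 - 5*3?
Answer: 2*I*√211 ≈ 29.052*I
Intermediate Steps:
l(u, s) = -22 (l(u, s) = -7 - 1*15 = -7 - 15 = -22)
√(-320 + (l(-34, 31) - 502)) = √(-320 + (-22 - 502)) = √(-320 - 524) = √(-844) = 2*I*√211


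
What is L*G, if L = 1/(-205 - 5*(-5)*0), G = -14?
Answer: 14/205 ≈ 0.068293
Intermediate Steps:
L = -1/205 (L = 1/(-205 + 25*0) = 1/(-205 + 0) = 1/(-205) = -1/205 ≈ -0.0048781)
L*G = -1/205*(-14) = 14/205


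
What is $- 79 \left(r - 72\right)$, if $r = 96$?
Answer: $-1896$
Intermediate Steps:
$- 79 \left(r - 72\right) = - 79 \left(96 - 72\right) = \left(-79\right) 24 = -1896$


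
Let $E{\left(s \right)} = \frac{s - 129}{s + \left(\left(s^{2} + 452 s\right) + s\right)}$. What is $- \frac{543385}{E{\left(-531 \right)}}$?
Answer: $\frac{134650803}{4} \approx 3.3663 \cdot 10^{7}$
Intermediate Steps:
$E{\left(s \right)} = \frac{-129 + s}{s^{2} + 454 s}$ ($E{\left(s \right)} = \frac{-129 + s}{s + \left(s^{2} + 453 s\right)} = \frac{-129 + s}{s^{2} + 454 s}$)
$- \frac{543385}{E{\left(-531 \right)}} = - \frac{543385}{\frac{1}{-531} \frac{1}{454 - 531} \left(-129 - 531\right)} = - \frac{543385}{\left(- \frac{1}{531}\right) \frac{1}{-77} \left(-660\right)} = - \frac{543385}{\left(- \frac{1}{531}\right) \left(- \frac{1}{77}\right) \left(-660\right)} = - \frac{543385}{- \frac{20}{1239}} = \left(-543385\right) \left(- \frac{1239}{20}\right) = \frac{134650803}{4}$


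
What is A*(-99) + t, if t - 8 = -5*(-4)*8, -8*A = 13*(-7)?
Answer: -7665/8 ≈ -958.13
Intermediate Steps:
A = 91/8 (A = -13*(-7)/8 = -⅛*(-91) = 91/8 ≈ 11.375)
t = 168 (t = 8 - 5*(-4)*8 = 8 + 20*8 = 8 + 160 = 168)
A*(-99) + t = (91/8)*(-99) + 168 = -9009/8 + 168 = -7665/8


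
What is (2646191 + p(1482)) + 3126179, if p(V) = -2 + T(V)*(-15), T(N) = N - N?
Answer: 5772368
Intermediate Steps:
T(N) = 0
p(V) = -2 (p(V) = -2 + 0*(-15) = -2 + 0 = -2)
(2646191 + p(1482)) + 3126179 = (2646191 - 2) + 3126179 = 2646189 + 3126179 = 5772368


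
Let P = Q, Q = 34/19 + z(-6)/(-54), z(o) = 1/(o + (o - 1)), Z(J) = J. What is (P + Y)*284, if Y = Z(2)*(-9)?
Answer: -30699974/6669 ≈ -4603.4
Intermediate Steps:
z(o) = 1/(-1 + 2*o) (z(o) = 1/(o + (-1 + o)) = 1/(-1 + 2*o))
Q = 23887/13338 (Q = 34/19 + 1/((-1 + 2*(-6))*(-54)) = 34*(1/19) - 1/54/(-1 - 12) = 34/19 - 1/54/(-13) = 34/19 - 1/13*(-1/54) = 34/19 + 1/702 = 23887/13338 ≈ 1.7909)
P = 23887/13338 ≈ 1.7909
Y = -18 (Y = 2*(-9) = -18)
(P + Y)*284 = (23887/13338 - 18)*284 = -216197/13338*284 = -30699974/6669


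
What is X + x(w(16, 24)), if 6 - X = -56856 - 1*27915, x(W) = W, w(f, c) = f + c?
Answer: 84817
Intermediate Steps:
w(f, c) = c + f
X = 84777 (X = 6 - (-56856 - 1*27915) = 6 - (-56856 - 27915) = 6 - 1*(-84771) = 6 + 84771 = 84777)
X + x(w(16, 24)) = 84777 + (24 + 16) = 84777 + 40 = 84817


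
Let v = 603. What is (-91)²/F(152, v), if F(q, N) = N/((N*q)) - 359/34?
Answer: -21398104/27267 ≈ -784.76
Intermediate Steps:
F(q, N) = -359/34 + 1/q (F(q, N) = N*(1/(N*q)) - 359*1/34 = 1/q - 359/34 = -359/34 + 1/q)
(-91)²/F(152, v) = (-91)²/(-359/34 + 1/152) = 8281/(-359/34 + 1/152) = 8281/(-27267/2584) = 8281*(-2584/27267) = -21398104/27267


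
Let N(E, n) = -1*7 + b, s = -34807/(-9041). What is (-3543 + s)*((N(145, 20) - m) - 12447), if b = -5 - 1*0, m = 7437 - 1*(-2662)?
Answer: 721798612448/9041 ≈ 7.9836e+7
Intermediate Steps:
m = 10099 (m = 7437 + 2662 = 10099)
b = -5 (b = -5 + 0 = -5)
s = 34807/9041 (s = -34807*(-1/9041) = 34807/9041 ≈ 3.8499)
N(E, n) = -12 (N(E, n) = -1*7 - 5 = -7 - 5 = -12)
(-3543 + s)*((N(145, 20) - m) - 12447) = (-3543 + 34807/9041)*((-12 - 1*10099) - 12447) = -31997456*((-12 - 10099) - 12447)/9041 = -31997456*(-10111 - 12447)/9041 = -31997456/9041*(-22558) = 721798612448/9041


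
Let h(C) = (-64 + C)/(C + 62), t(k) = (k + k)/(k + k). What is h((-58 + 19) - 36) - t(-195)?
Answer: 126/13 ≈ 9.6923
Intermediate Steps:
t(k) = 1 (t(k) = (2*k)/((2*k)) = (2*k)*(1/(2*k)) = 1)
h(C) = (-64 + C)/(62 + C)
h((-58 + 19) - 36) - t(-195) = (-64 + ((-58 + 19) - 36))/(62 + ((-58 + 19) - 36)) - 1*1 = (-64 + (-39 - 36))/(62 + (-39 - 36)) - 1 = (-64 - 75)/(62 - 75) - 1 = -139/(-13) - 1 = -1/13*(-139) - 1 = 139/13 - 1 = 126/13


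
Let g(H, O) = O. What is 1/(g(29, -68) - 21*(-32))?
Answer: 1/604 ≈ 0.0016556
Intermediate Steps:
1/(g(29, -68) - 21*(-32)) = 1/(-68 - 21*(-32)) = 1/(-68 + 672) = 1/604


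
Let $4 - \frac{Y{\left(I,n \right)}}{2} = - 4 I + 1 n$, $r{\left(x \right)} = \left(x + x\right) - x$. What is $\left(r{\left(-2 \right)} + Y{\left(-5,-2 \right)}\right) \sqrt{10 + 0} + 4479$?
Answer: $4479 - 30 \sqrt{10} \approx 4384.1$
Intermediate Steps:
$r{\left(x \right)} = x$ ($r{\left(x \right)} = 2 x - x = x$)
$Y{\left(I,n \right)} = 8 - 2 n + 8 I$ ($Y{\left(I,n \right)} = 8 - 2 \left(- 4 I + 1 n\right) = 8 - 2 \left(- 4 I + n\right) = 8 - 2 \left(n - 4 I\right) = 8 + \left(- 2 n + 8 I\right) = 8 - 2 n + 8 I$)
$\left(r{\left(-2 \right)} + Y{\left(-5,-2 \right)}\right) \sqrt{10 + 0} + 4479 = \left(-2 + \left(8 - -4 + 8 \left(-5\right)\right)\right) \sqrt{10 + 0} + 4479 = \left(-2 + \left(8 + 4 - 40\right)\right) \sqrt{10} + 4479 = \left(-2 - 28\right) \sqrt{10} + 4479 = - 30 \sqrt{10} + 4479 = 4479 - 30 \sqrt{10}$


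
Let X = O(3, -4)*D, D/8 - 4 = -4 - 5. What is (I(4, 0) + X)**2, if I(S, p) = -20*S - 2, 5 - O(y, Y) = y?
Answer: 26244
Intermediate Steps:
O(y, Y) = 5 - y
I(S, p) = -2 - 20*S
D = -40 (D = 32 + 8*(-4 - 5) = 32 + 8*(-9) = 32 - 72 = -40)
X = -80 (X = (5 - 1*3)*(-40) = (5 - 3)*(-40) = 2*(-40) = -80)
(I(4, 0) + X)**2 = ((-2 - 20*4) - 80)**2 = ((-2 - 80) - 80)**2 = (-82 - 80)**2 = (-162)**2 = 26244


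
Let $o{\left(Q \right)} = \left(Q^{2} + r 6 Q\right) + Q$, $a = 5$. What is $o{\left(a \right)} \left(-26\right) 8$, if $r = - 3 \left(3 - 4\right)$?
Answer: $-24960$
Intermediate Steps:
$r = 3$ ($r = \left(-3\right) \left(-1\right) = 3$)
$o{\left(Q \right)} = Q^{2} + 19 Q$ ($o{\left(Q \right)} = \left(Q^{2} + 3 \cdot 6 Q\right) + Q = \left(Q^{2} + 18 Q\right) + Q = Q^{2} + 19 Q$)
$o{\left(a \right)} \left(-26\right) 8 = 5 \left(19 + 5\right) \left(-26\right) 8 = 5 \cdot 24 \left(-26\right) 8 = 120 \left(-26\right) 8 = \left(-3120\right) 8 = -24960$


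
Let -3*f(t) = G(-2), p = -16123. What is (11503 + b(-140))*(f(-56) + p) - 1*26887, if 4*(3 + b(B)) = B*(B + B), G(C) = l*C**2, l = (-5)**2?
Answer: -344156787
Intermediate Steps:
l = 25
G(C) = 25*C**2
f(t) = -100/3 (f(t) = -25*(-2)**2/3 = -25*4/3 = -1/3*100 = -100/3)
b(B) = -3 + B**2/2 (b(B) = -3 + (B*(B + B))/4 = -3 + (B*(2*B))/4 = -3 + (2*B**2)/4 = -3 + B**2/2)
(11503 + b(-140))*(f(-56) + p) - 1*26887 = (11503 + (-3 + (1/2)*(-140)**2))*(-100/3 - 16123) - 1*26887 = (11503 + (-3 + (1/2)*19600))*(-48469/3) - 26887 = (11503 + (-3 + 9800))*(-48469/3) - 26887 = (11503 + 9797)*(-48469/3) - 26887 = 21300*(-48469/3) - 26887 = -344129900 - 26887 = -344156787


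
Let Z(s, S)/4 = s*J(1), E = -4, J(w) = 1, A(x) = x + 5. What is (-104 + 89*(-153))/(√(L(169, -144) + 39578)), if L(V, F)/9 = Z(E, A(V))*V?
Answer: -13721*√15242/15242 ≈ -111.14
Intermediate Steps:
A(x) = 5 + x
Z(s, S) = 4*s (Z(s, S) = 4*(s*1) = 4*s)
L(V, F) = -144*V (L(V, F) = 9*((4*(-4))*V) = 9*(-16*V) = -144*V)
(-104 + 89*(-153))/(√(L(169, -144) + 39578)) = (-104 + 89*(-153))/(√(-144*169 + 39578)) = (-104 - 13617)/(√(-24336 + 39578)) = -13721*√15242/15242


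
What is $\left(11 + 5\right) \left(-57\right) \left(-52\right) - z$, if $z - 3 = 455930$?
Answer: $-408509$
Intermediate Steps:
$z = 455933$ ($z = 3 + 455930 = 455933$)
$\left(11 + 5\right) \left(-57\right) \left(-52\right) - z = \left(11 + 5\right) \left(-57\right) \left(-52\right) - 455933 = 16 \left(-57\right) \left(-52\right) - 455933 = \left(-912\right) \left(-52\right) - 455933 = 47424 - 455933 = -408509$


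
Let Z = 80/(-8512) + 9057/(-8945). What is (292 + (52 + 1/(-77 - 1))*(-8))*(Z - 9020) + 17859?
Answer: 52686483793777/46397715 ≈ 1.1355e+6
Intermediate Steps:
Z = -4863049/4758740 (Z = 80*(-1/8512) + 9057*(-1/8945) = -5/532 - 9057/8945 = -4863049/4758740 ≈ -1.0219)
(292 + (52 + 1/(-77 - 1))*(-8))*(Z - 9020) + 17859 = (292 + (52 + 1/(-77 - 1))*(-8))*(-4863049/4758740 - 9020) + 17859 = (292 + (52 + 1/(-78))*(-8))*(-42928697849/4758740) + 17859 = (292 + (52 - 1/78)*(-8))*(-42928697849/4758740) + 17859 = (292 + (4055/78)*(-8))*(-42928697849/4758740) + 17859 = (292 - 16220/39)*(-42928697849/4758740) + 17859 = -4832/39*(-42928697849/4758740) + 17859 = 51857867001592/46397715 + 17859 = 52686483793777/46397715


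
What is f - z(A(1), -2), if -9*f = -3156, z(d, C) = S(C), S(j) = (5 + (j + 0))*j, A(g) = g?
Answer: 1070/3 ≈ 356.67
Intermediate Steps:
S(j) = j*(5 + j) (S(j) = (5 + j)*j = j*(5 + j))
z(d, C) = C*(5 + C)
f = 1052/3 (f = -⅑*(-3156) = 1052/3 ≈ 350.67)
f - z(A(1), -2) = 1052/3 - (-2)*(5 - 2) = 1052/3 - (-2)*3 = 1052/3 - 1*(-6) = 1052/3 + 6 = 1070/3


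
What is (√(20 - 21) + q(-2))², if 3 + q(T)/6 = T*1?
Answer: (30 - I)² ≈ 899.0 - 60.0*I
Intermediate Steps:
q(T) = -18 + 6*T (q(T) = -18 + 6*(T*1) = -18 + 6*T)
(√(20 - 21) + q(-2))² = (√(20 - 21) + (-18 + 6*(-2)))² = (√(-1) + (-18 - 12))² = (I - 30)² = (-30 + I)²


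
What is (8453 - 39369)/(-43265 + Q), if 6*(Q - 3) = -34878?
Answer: 30916/49075 ≈ 0.62997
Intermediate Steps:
Q = -5810 (Q = 3 + (⅙)*(-34878) = 3 - 5813 = -5810)
(8453 - 39369)/(-43265 + Q) = (8453 - 39369)/(-43265 - 5810) = -30916/(-49075) = -30916*(-1/49075) = 30916/49075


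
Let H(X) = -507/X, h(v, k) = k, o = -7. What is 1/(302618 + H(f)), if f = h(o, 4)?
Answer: 4/1209965 ≈ 3.3059e-6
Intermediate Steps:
f = 4
1/(302618 + H(f)) = 1/(302618 - 507/4) = 1/(1209965/4) = 4/1209965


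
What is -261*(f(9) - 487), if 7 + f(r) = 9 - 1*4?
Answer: 127629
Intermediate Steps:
f(r) = -2 (f(r) = -7 + (9 - 1*4) = -7 + (9 - 4) = -7 + 5 = -2)
-261*(f(9) - 487) = -261*(-2 - 487) = -261*(-489) = 127629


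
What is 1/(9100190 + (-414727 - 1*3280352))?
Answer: 1/5405111 ≈ 1.8501e-7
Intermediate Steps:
1/(9100190 + (-414727 - 1*3280352)) = 1/(9100190 + (-414727 - 3280352)) = 1/(9100190 - 3695079) = 1/5405111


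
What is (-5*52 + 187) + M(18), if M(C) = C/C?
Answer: -72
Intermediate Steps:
M(C) = 1
(-5*52 + 187) + M(18) = (-5*52 + 187) + 1 = (-260 + 187) + 1 = -73 + 1 = -72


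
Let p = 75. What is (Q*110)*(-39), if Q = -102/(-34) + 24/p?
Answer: -71214/5 ≈ -14243.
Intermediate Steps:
Q = 83/25 (Q = -102/(-34) + 24/75 = -102*(-1/34) + 24*(1/75) = 3 + 8/25 = 83/25 ≈ 3.3200)
(Q*110)*(-39) = ((83/25)*110)*(-39) = (1826/5)*(-39) = -71214/5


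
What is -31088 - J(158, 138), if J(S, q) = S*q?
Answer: -52892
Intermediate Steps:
-31088 - J(158, 138) = -31088 - 158*138 = -31088 - 1*21804 = -31088 - 21804 = -52892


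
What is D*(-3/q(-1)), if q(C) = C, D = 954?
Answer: 2862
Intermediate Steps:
D*(-3/q(-1)) = 954*(-3/(-1)) = 954*(-3*(-1)) = 954*3 = 2862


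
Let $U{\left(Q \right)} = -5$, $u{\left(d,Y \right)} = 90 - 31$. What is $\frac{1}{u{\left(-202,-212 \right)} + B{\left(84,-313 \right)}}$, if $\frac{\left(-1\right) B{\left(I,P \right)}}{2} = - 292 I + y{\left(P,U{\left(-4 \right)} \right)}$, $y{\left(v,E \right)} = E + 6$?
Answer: $\frac{1}{49113} \approx 2.0361 \cdot 10^{-5}$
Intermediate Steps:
$u{\left(d,Y \right)} = 59$ ($u{\left(d,Y \right)} = 90 - 31 = 59$)
$y{\left(v,E \right)} = 6 + E$
$B{\left(I,P \right)} = -2 + 584 I$ ($B{\left(I,P \right)} = - 2 \left(- 292 I + \left(6 - 5\right)\right) = - 2 \left(- 292 I + 1\right) = - 2 \left(1 - 292 I\right) = -2 + 584 I$)
$\frac{1}{u{\left(-202,-212 \right)} + B{\left(84,-313 \right)}} = \frac{1}{59 + \left(-2 + 584 \cdot 84\right)} = \frac{1}{59 + \left(-2 + 49056\right)} = \frac{1}{59 + 49054} = \frac{1}{49113}$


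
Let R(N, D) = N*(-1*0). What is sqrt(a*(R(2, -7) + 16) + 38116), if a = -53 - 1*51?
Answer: 2*sqrt(9113) ≈ 190.92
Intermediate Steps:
R(N, D) = 0 (R(N, D) = N*0 = 0)
a = -104 (a = -53 - 51 = -104)
sqrt(a*(R(2, -7) + 16) + 38116) = sqrt(-104*(0 + 16) + 38116) = sqrt(-104*16 + 38116) = sqrt(-1664 + 38116) = sqrt(36452) = 2*sqrt(9113)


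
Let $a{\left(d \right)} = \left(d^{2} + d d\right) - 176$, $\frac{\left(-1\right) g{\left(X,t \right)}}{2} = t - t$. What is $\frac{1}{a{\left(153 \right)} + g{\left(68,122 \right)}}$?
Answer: $\frac{1}{46642} \approx 2.144 \cdot 10^{-5}$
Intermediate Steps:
$g{\left(X,t \right)} = 0$ ($g{\left(X,t \right)} = - 2 \left(t - t\right) = \left(-2\right) 0 = 0$)
$a{\left(d \right)} = -176 + 2 d^{2}$ ($a{\left(d \right)} = \left(d^{2} + d^{2}\right) - 176 = 2 d^{2} - 176 = -176 + 2 d^{2}$)
$\frac{1}{a{\left(153 \right)} + g{\left(68,122 \right)}} = \frac{1}{\left(-176 + 2 \cdot 153^{2}\right) + 0} = \frac{1}{\left(-176 + 2 \cdot 23409\right) + 0} = \frac{1}{\left(-176 + 46818\right) + 0} = \frac{1}{46642 + 0} = \frac{1}{46642}$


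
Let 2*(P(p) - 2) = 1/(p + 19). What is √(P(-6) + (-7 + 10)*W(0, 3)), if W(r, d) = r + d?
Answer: √7462/26 ≈ 3.3224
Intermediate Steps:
W(r, d) = d + r
P(p) = 2 + 1/(2*(19 + p)) (P(p) = 2 + 1/(2*(p + 19)) = 2 + 1/(2*(19 + p)))
√(P(-6) + (-7 + 10)*W(0, 3)) = √((77 + 4*(-6))/(2*(19 - 6)) + (-7 + 10)*(3 + 0)) = √((½)*(77 - 24)/13 + 3*3) = √((½)*(1/13)*53 + 9) = √(53/26 + 9) = √(287/26) = √7462/26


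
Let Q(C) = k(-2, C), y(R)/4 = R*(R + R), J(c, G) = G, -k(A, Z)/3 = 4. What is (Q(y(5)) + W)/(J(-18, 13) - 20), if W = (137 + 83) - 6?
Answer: -202/7 ≈ -28.857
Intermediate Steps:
k(A, Z) = -12 (k(A, Z) = -3*4 = -12)
y(R) = 8*R² (y(R) = 4*(R*(R + R)) = 4*(R*(2*R)) = 4*(2*R²) = 8*R²)
Q(C) = -12
W = 214 (W = 220 - 6 = 214)
(Q(y(5)) + W)/(J(-18, 13) - 20) = (-12 + 214)/(13 - 20) = 202/(-7) = 202*(-⅐) = -202/7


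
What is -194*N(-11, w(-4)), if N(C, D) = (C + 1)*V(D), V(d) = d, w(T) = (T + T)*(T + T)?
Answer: 124160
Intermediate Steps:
w(T) = 4*T² (w(T) = (2*T)*(2*T) = 4*T²)
N(C, D) = D*(1 + C) (N(C, D) = (C + 1)*D = (1 + C)*D = D*(1 + C))
-194*N(-11, w(-4)) = -194*4*(-4)²*(1 - 11) = -194*4*16*(-10) = -12416*(-10) = -194*(-640) = 124160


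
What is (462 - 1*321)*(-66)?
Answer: -9306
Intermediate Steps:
(462 - 1*321)*(-66) = (462 - 321)*(-66) = 141*(-66) = -9306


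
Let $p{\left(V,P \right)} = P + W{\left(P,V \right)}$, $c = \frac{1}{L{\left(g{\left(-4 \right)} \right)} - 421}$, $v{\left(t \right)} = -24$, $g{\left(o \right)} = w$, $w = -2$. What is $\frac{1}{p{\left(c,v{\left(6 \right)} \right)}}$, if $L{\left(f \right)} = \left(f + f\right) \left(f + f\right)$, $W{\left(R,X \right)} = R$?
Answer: $- \frac{1}{48} \approx -0.020833$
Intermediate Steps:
$g{\left(o \right)} = -2$
$L{\left(f \right)} = 4 f^{2}$ ($L{\left(f \right)} = 2 f 2 f = 4 f^{2}$)
$c = - \frac{1}{405}$ ($c = \frac{1}{4 \left(-2\right)^{2} - 421} = \frac{1}{4 \cdot 4 - 421} = \frac{1}{16 - 421} = \frac{1}{-405} = - \frac{1}{405} \approx -0.0024691$)
$p{\left(V,P \right)} = 2 P$ ($p{\left(V,P \right)} = P + P = 2 P$)
$\frac{1}{p{\left(c,v{\left(6 \right)} \right)}} = \frac{1}{2 \left(-24\right)} = \frac{1}{-48} = - \frac{1}{48}$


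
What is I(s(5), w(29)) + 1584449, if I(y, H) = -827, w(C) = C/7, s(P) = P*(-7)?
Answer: 1583622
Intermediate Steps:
s(P) = -7*P
w(C) = C/7 (w(C) = C*(1/7) = C/7)
I(s(5), w(29)) + 1584449 = -827 + 1584449 = 1583622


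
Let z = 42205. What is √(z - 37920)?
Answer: √4285 ≈ 65.460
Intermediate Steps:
√(z - 37920) = √(42205 - 37920) = √4285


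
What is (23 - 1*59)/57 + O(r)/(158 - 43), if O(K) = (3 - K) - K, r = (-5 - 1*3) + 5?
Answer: -1209/2185 ≈ -0.55332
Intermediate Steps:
r = -3 (r = (-5 - 3) + 5 = -8 + 5 = -3)
O(K) = 3 - 2*K
(23 - 1*59)/57 + O(r)/(158 - 43) = (23 - 1*59)/57 + (3 - 2*(-3))/(158 - 43) = (23 - 59)*(1/57) + (3 + 6)/115 = -36*1/57 + 9*(1/115) = -12/19 + 9/115 = -1209/2185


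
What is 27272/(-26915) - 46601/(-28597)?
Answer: 67766933/109955465 ≈ 0.61631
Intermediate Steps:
27272/(-26915) - 46601/(-28597) = 27272*(-1/26915) - 46601*(-1/28597) = -3896/3845 + 46601/28597 = 67766933/109955465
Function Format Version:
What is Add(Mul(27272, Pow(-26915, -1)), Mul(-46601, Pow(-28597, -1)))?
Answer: Rational(67766933, 109955465) ≈ 0.61631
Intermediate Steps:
Add(Mul(27272, Pow(-26915, -1)), Mul(-46601, Pow(-28597, -1))) = Add(Mul(27272, Rational(-1, 26915)), Mul(-46601, Rational(-1, 28597))) = Add(Rational(-3896, 3845), Rational(46601, 28597)) = Rational(67766933, 109955465)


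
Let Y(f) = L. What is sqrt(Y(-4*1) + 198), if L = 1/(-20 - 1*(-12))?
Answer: sqrt(3166)/4 ≈ 14.067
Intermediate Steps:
L = -1/8 (L = 1/(-20 + 12) = 1/(-8) = -1/8 ≈ -0.12500)
Y(f) = -1/8
sqrt(Y(-4*1) + 198) = sqrt(-1/8 + 198) = sqrt(1583/8) = sqrt(3166)/4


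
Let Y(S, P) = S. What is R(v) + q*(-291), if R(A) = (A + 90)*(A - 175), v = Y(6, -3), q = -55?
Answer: -219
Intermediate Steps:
v = 6
R(A) = (-175 + A)*(90 + A) (R(A) = (90 + A)*(-175 + A) = (-175 + A)*(90 + A))
R(v) + q*(-291) = (-15750 + 6² - 85*6) - 55*(-291) = (-15750 + 36 - 510) + 16005 = -16224 + 16005 = -219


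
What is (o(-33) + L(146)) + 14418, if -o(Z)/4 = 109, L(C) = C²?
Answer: 35298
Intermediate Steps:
o(Z) = -436 (o(Z) = -4*109 = -436)
(o(-33) + L(146)) + 14418 = (-436 + 146²) + 14418 = (-436 + 21316) + 14418 = 20880 + 14418 = 35298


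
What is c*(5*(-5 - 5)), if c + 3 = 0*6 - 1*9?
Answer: 600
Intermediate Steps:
c = -12 (c = -3 + (0*6 - 1*9) = -3 + (0 - 9) = -3 - 9 = -12)
c*(5*(-5 - 5)) = -60*(-5 - 5) = -60*(-10) = -12*(-50) = 600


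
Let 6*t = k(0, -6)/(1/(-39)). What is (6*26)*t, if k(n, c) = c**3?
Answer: 219024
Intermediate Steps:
t = 1404 (t = ((-6)**3/(1/(-39)))/6 = (-216/(-1/39))/6 = (-216*(-39))/6 = (1/6)*8424 = 1404)
(6*26)*t = (6*26)*1404 = 156*1404 = 219024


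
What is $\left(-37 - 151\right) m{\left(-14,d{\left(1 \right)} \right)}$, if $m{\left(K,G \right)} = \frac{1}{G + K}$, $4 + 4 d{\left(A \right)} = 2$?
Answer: $\frac{376}{29} \approx 12.966$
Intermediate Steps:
$d{\left(A \right)} = - \frac{1}{2}$ ($d{\left(A \right)} = -1 + \frac{1}{4} \cdot 2 = -1 + \frac{1}{2} = - \frac{1}{2}$)
$\left(-37 - 151\right) m{\left(-14,d{\left(1 \right)} \right)} = \frac{-37 - 151}{- \frac{1}{2} - 14} = \frac{-37 - 151}{- \frac{29}{2}} = \left(-188\right) \left(- \frac{2}{29}\right) = \frac{376}{29}$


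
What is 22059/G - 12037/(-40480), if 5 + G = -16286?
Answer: -63350323/59950880 ≈ -1.0567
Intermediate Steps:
G = -16291 (G = -5 - 16286 = -16291)
22059/G - 12037/(-40480) = 22059/(-16291) - 12037/(-40480) = 22059*(-1/16291) - 12037*(-1/40480) = -22059/16291 + 12037/40480 = -63350323/59950880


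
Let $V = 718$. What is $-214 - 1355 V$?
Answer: $-973104$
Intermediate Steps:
$-214 - 1355 V = -214 - 972890 = -973104$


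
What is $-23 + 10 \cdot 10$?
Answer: $77$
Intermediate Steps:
$-23 + 10 \cdot 10 = -23 + 100 = 77$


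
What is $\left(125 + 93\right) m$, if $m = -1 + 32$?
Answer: $6758$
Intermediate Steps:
$m = 31$
$\left(125 + 93\right) m = \left(125 + 93\right) 31 = 218 \cdot 31 = 6758$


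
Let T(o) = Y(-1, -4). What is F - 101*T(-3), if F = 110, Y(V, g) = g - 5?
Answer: 1019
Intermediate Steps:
Y(V, g) = -5 + g
T(o) = -9 (T(o) = -5 - 4 = -9)
F - 101*T(-3) = 110 - 101*(-9) = 110 + 909 = 1019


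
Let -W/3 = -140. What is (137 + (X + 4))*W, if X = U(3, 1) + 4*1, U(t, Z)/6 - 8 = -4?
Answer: 70980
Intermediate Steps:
W = 420 (W = -3*(-140) = 420)
U(t, Z) = 24 (U(t, Z) = 48 + 6*(-4) = 48 - 24 = 24)
X = 28 (X = 24 + 4*1 = 24 + 4 = 28)
(137 + (X + 4))*W = (137 + (28 + 4))*420 = (137 + 32)*420 = 169*420 = 70980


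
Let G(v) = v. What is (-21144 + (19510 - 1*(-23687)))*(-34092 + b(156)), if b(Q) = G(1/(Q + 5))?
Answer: -121044748983/161 ≈ -7.5183e+8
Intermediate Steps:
b(Q) = 1/(5 + Q) (b(Q) = 1/(Q + 5) = 1/(5 + Q))
(-21144 + (19510 - 1*(-23687)))*(-34092 + b(156)) = (-21144 + (19510 - 1*(-23687)))*(-34092 + 1/(5 + 156)) = (-21144 + (19510 + 23687))*(-34092 + 1/161) = (-21144 + 43197)*(-34092 + 1/161) = 22053*(-5488811/161) = -121044748983/161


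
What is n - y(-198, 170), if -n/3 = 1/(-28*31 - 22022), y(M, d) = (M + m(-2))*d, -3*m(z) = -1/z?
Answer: 771125953/22890 ≈ 33688.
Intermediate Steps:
m(z) = 1/(3*z) (m(z) = -(-1)/(3*z) = 1/(3*z))
y(M, d) = d*(-⅙ + M) (y(M, d) = (M + (⅓)/(-2))*d = (M + (⅓)*(-½))*d = (M - ⅙)*d = (-⅙ + M)*d = d*(-⅙ + M))
n = 1/7630 (n = -3/(-28*31 - 22022) = -3/(-868 - 22022) = -3/(-22890) = -3*(-1/22890) = 1/7630 ≈ 0.00013106)
n - y(-198, 170) = 1/7630 - 170*(-⅙ - 198) = 1/7630 - 170*(-1189)/6 = 1/7630 - 1*(-101065/3) = 1/7630 + 101065/3 = 771125953/22890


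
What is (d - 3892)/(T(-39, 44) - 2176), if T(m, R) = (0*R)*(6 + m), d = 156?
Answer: 467/272 ≈ 1.7169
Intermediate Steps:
T(m, R) = 0 (T(m, R) = 0*(6 + m) = 0)
(d - 3892)/(T(-39, 44) - 2176) = (156 - 3892)/(0 - 2176) = -3736/(-2176) = -3736*(-1/2176) = 467/272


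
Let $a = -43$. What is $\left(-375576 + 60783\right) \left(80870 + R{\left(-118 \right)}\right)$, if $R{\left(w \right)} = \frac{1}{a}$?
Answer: $- \frac{1094664011337}{43} \approx -2.5457 \cdot 10^{10}$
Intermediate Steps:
$R{\left(w \right)} = - \frac{1}{43}$ ($R{\left(w \right)} = \frac{1}{-43} = - \frac{1}{43}$)
$\left(-375576 + 60783\right) \left(80870 + R{\left(-118 \right)}\right) = \left(-375576 + 60783\right) \left(80870 - \frac{1}{43}\right) = \left(-314793\right) \frac{3477409}{43} = - \frac{1094664011337}{43}$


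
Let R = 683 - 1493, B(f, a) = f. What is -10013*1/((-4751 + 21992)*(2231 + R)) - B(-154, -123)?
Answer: 3772906981/24499461 ≈ 154.00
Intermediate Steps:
R = -810
-10013*1/((-4751 + 21992)*(2231 + R)) - B(-154, -123) = -10013*1/((-4751 + 21992)*(2231 - 810)) - 1*(-154) = -10013/(17241*1421) + 154 = -10013/24499461 + 154 = 3772906981/24499461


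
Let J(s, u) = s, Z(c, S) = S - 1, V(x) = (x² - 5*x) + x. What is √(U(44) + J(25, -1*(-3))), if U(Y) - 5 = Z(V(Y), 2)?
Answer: √31 ≈ 5.5678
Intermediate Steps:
V(x) = x² - 4*x
Z(c, S) = -1 + S
U(Y) = 6 (U(Y) = 5 + (-1 + 2) = 5 + 1 = 6)
√(U(44) + J(25, -1*(-3))) = √(6 + 25) = √31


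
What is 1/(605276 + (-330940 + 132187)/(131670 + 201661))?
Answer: 333331/201757055603 ≈ 1.6521e-6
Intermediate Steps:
1/(605276 + (-330940 + 132187)/(131670 + 201661)) = 1/(605276 - 198753/333331) = 1/(201757055603/333331) = 333331/201757055603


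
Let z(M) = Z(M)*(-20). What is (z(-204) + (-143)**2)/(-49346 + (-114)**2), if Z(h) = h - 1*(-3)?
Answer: -24469/36350 ≈ -0.67315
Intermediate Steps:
Z(h) = 3 + h (Z(h) = h + 3 = 3 + h)
z(M) = -60 - 20*M (z(M) = (3 + M)*(-20) = -60 - 20*M)
(z(-204) + (-143)**2)/(-49346 + (-114)**2) = ((-60 - 20*(-204)) + (-143)**2)/(-49346 + (-114)**2) = ((-60 + 4080) + 20449)/(-49346 + 12996) = (4020 + 20449)/(-36350) = 24469*(-1/36350) = -24469/36350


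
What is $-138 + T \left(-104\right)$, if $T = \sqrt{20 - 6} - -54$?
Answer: $-5754 - 104 \sqrt{14} \approx -6143.1$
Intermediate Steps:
$T = 54 + \sqrt{14}$ ($T = \sqrt{14} + 54 = 54 + \sqrt{14} \approx 57.742$)
$-138 + T \left(-104\right) = -138 + \left(54 + \sqrt{14}\right) \left(-104\right) = -138 - \left(5616 + 104 \sqrt{14}\right) = -5754 - 104 \sqrt{14}$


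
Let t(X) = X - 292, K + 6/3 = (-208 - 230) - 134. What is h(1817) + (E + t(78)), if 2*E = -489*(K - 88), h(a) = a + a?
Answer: 165279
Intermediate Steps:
K = -574 (K = -2 + ((-208 - 230) - 134) = -2 + (-438 - 134) = -2 - 572 = -574)
h(a) = 2*a
t(X) = -292 + X
E = 161859 (E = (-489*(-574 - 88))/2 = (-489*(-662))/2 = (1/2)*323718 = 161859)
h(1817) + (E + t(78)) = 2*1817 + (161859 + (-292 + 78)) = 3634 + (161859 - 214) = 3634 + 161645 = 165279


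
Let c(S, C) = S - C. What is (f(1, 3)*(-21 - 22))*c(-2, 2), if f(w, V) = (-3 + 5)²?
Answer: 688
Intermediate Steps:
f(w, V) = 4 (f(w, V) = 2² = 4)
(f(1, 3)*(-21 - 22))*c(-2, 2) = (4*(-21 - 22))*(-2 - 1*2) = (4*(-43))*(-2 - 2) = -172*(-4) = 688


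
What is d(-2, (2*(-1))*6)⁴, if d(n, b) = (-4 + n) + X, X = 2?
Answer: 256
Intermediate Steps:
d(n, b) = -2 + n (d(n, b) = (-4 + n) + 2 = -2 + n)
d(-2, (2*(-1))*6)⁴ = (-2 - 2)⁴ = (-4)⁴ = 256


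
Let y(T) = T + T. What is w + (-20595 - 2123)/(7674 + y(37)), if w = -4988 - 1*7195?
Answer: -47208301/3874 ≈ -12186.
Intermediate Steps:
y(T) = 2*T
w = -12183 (w = -4988 - 7195 = -12183)
w + (-20595 - 2123)/(7674 + y(37)) = -12183 + (-20595 - 2123)/(7674 + 2*37) = -12183 - 22718/(7674 + 74) = -12183 - 22718/7748 = -12183 - 22718*1/7748 = -12183 - 11359/3874 = -47208301/3874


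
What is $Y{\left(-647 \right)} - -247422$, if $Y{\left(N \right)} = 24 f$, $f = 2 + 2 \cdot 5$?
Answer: $247710$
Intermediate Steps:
$f = 12$ ($f = 2 + 10 = 12$)
$Y{\left(N \right)} = 288$ ($Y{\left(N \right)} = 24 \cdot 12 = 288$)
$Y{\left(-647 \right)} - -247422 = 288 - -247422 = 288 + 247422 = 247710$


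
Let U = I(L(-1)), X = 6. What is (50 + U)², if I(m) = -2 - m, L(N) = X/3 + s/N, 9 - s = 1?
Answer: 2916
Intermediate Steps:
s = 8 (s = 9 - 1*1 = 9 - 1 = 8)
L(N) = 2 + 8/N (L(N) = 6/3 + 8/N = 6*(⅓) + 8/N = 2 + 8/N)
U = 4 (U = -2 - (2 + 8/(-1)) = -2 - (2 + 8*(-1)) = -2 - (2 - 8) = -2 - 1*(-6) = -2 + 6 = 4)
(50 + U)² = (50 + 4)² = 54² = 2916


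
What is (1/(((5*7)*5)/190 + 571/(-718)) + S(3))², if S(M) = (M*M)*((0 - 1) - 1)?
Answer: 74356129/736164 ≈ 101.00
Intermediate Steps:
S(M) = -2*M² (S(M) = M²*(-1 - 1) = M²*(-2) = -2*M²)
(1/(((5*7)*5)/190 + 571/(-718)) + S(3))² = (1/(((5*7)*5)/190 + 571/(-718)) - 2*3²)² = (1/((35*5)*(1/190) + 571*(-1/718)) - 2*9)² = (1/(175*(1/190) - 571/718) - 18)² = (1/(35/38 - 571/718) - 18)² = (1/(858/6821) - 18)² = (6821/858 - 18)² = (-8623/858)² = 74356129/736164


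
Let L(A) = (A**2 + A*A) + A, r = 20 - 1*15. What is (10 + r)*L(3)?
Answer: 315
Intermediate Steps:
r = 5 (r = 20 - 15 = 5)
L(A) = A + 2*A**2 (L(A) = (A**2 + A**2) + A = 2*A**2 + A = A + 2*A**2)
(10 + r)*L(3) = (10 + 5)*(3*(1 + 2*3)) = 15*(3*(1 + 6)) = 15*(3*7) = 15*21 = 315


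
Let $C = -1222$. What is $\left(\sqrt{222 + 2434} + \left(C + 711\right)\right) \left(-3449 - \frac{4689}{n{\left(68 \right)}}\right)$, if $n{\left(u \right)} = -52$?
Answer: $\frac{89250749}{52} - \frac{174659 \sqrt{166}}{13} \approx 1.5433 \cdot 10^{6}$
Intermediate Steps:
$\left(\sqrt{222 + 2434} + \left(C + 711\right)\right) \left(-3449 - \frac{4689}{n{\left(68 \right)}}\right) = \left(\sqrt{222 + 2434} + \left(-1222 + 711\right)\right) \left(-3449 - \frac{4689}{-52}\right) = \left(\sqrt{2656} - 511\right) \left(-3449 - - \frac{4689}{52}\right) = \left(4 \sqrt{166} - 511\right) \left(-3449 + \frac{4689}{52}\right) = \left(-511 + 4 \sqrt{166}\right) \left(- \frac{174659}{52}\right) = \frac{89250749}{52} - \frac{174659 \sqrt{166}}{13}$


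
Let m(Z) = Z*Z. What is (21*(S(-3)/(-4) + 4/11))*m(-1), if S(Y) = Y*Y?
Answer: -1743/44 ≈ -39.614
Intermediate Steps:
S(Y) = Y²
m(Z) = Z²
(21*(S(-3)/(-4) + 4/11))*m(-1) = (21*((-3)²/(-4) + 4/11))*(-1)² = (21*(9*(-¼) + 4*(1/11)))*1 = (21*(-9/4 + 4/11))*1 = (21*(-83/44))*1 = -1743/44*1 = -1743/44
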